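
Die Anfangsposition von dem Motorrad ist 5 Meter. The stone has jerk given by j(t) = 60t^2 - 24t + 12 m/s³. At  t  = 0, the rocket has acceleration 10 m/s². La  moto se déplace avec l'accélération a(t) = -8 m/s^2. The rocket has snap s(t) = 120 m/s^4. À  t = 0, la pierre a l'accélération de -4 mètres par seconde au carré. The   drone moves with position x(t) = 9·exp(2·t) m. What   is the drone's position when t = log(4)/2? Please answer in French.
De l'équation de la position x(t) = 9·exp(2·t), nous substituons t = log(4)/2 pour obtenir x = 36.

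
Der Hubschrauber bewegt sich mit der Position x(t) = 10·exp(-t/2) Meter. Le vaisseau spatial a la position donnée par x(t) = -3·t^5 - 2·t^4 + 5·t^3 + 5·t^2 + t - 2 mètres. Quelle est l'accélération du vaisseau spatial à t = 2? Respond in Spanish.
Para resolver esto, necesitamos tomar 2 derivadas de nuestra ecuación de la posición x(t) = -3·t^5 - 2·t^4 + 5·t^3 + 5·t^2 + t - 2. Derivando la posición, obtenemos la velocidad: v(t) = -15·t^4 - 8·t^3 + 15·t^2 + 10·t + 1. Derivando la velocidad, obtenemos la aceleración: a(t) = -60·t^3 - 24·t^2 + 30·t + 10. Usando a(t) = -60·t^3 - 24·t^2 + 30·t + 10 y sustituyendo t = 2, encontramos a = -506.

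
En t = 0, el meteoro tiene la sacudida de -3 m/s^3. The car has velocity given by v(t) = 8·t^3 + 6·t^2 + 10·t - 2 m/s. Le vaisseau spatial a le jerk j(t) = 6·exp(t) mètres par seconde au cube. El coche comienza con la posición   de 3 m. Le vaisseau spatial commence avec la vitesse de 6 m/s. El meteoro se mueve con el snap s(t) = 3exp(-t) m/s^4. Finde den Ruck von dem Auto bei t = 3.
Um dies zu lösen, müssen wir 2 Ableitungen unserer Gleichung für die Geschwindigkeit v(t) = 8·t^3 + 6·t^2 + 10·t - 2 nehmen. Durch Ableiten von der Geschwindigkeit erhalten wir die Beschleunigung: a(t) = 24·t^2 + 12·t + 10. Die Ableitung von der Beschleunigung ergibt den Ruck: j(t) = 48·t + 12. Mit j(t) = 48·t + 12 und Einsetzen von t = 3, finden wir j = 156.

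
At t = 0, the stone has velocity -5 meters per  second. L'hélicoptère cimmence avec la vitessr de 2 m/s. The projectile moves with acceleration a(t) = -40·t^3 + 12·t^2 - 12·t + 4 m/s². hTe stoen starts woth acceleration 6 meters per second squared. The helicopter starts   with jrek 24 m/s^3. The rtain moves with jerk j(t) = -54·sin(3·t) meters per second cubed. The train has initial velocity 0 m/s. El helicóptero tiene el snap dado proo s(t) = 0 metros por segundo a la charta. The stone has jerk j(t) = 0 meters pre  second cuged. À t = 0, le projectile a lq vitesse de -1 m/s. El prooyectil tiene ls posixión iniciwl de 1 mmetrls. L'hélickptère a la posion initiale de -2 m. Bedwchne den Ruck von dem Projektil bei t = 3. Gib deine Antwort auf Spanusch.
Partiendo de la aceleración a(t) = -40·t^3 + 12·t^2 - 12·t + 4, tomamos 1 derivada. Tomando d/dt de a(t), encontramos j(t) = -120·t^2 + 24·t - 12. De la ecuación de la sacudida j(t) = -120·t^2 + 24·t - 12, sustituimos t = 3 para obtener j = -1020.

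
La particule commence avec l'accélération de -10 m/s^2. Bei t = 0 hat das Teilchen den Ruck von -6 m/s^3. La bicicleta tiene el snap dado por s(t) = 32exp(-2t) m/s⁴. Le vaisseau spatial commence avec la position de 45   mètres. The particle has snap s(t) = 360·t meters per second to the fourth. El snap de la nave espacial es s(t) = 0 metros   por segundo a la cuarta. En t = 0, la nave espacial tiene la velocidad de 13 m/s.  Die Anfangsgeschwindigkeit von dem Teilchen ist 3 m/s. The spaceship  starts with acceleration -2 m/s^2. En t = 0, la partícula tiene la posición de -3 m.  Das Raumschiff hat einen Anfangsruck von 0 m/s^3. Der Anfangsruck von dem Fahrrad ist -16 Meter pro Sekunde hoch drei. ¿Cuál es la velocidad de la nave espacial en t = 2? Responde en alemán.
Ausgehend von dem Snap s(t) = 0, nehmen wir 3 Integrale. Die Stammfunktion von dem Snap, mit j(0) = 0, ergibt den Ruck: j(t) = 0. Die Stammfunktion von dem Ruck ist die Beschleunigung. Mit a(0) = -2 erhalten wir a(t) = -2. Mit ∫a(t)dt und Anwendung von v(0) = 13, finden wir v(t) = 13 - 2·t. Aus der Gleichung für die Geschwindigkeit v(t) = 13 - 2·t, setzen wir t = 2 ein und erhalten v = 9.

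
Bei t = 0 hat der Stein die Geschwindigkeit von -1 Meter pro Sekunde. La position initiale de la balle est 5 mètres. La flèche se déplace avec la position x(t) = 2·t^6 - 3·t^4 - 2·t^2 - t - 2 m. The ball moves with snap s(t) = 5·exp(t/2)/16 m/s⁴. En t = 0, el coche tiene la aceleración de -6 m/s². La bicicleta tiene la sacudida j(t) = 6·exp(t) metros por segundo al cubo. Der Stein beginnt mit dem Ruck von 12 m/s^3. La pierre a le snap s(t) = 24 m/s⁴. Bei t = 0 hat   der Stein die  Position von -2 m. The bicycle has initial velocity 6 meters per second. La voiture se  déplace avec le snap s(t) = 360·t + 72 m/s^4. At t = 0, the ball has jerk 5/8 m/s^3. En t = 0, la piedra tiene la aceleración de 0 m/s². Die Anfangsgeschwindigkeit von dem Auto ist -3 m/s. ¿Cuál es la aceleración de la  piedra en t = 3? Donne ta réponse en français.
Nous devons trouver l'intégrale de notre équation du snap s(t) = 24 2 fois. En intégrant le snap et en utilisant la condition initiale j(0) = 12, nous obtenons j(t) = 24·t + 12. En prenant ∫j(t)dt et en appliquant a(0) = 0, nous trouvons a(t) = 12·t·(t + 1). De l'équation de l'accélération a(t) = 12·t·(t + 1), nous substituons t = 3 pour obtenir a = 144.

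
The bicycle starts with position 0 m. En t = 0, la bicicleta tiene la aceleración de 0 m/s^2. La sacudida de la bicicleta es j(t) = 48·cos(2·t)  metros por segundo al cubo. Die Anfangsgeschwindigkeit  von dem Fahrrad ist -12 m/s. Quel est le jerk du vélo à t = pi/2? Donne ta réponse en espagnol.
De la ecuación de la sacudida j(t) = 48·cos(2·t), sustituimos t = pi/2 para obtener j = -48.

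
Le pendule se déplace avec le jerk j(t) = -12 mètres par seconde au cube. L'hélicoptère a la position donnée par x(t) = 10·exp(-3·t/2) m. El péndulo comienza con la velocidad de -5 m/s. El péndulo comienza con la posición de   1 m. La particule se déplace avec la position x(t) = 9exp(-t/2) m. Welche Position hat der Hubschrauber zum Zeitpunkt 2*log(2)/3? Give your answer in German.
Mit x(t) = 10·exp(-3·t/2) und Einsetzen von t = 2*log(2)/3, finden wir x = 5.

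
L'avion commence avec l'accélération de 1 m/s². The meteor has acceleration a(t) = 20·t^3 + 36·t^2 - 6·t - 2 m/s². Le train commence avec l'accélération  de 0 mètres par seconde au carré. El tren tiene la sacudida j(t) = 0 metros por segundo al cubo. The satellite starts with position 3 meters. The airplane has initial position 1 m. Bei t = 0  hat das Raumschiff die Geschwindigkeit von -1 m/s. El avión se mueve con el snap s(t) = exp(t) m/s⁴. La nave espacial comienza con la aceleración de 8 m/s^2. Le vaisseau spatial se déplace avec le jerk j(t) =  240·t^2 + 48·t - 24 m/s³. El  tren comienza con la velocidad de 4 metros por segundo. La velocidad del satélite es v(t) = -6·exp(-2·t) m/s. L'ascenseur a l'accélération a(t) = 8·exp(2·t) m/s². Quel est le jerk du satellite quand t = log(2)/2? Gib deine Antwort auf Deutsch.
Um dies zu lösen, müssen wir 2 Ableitungen unserer Gleichung für die Geschwindigkeit v(t) = -6·exp(-2·t) nehmen. Durch Ableiten von der Geschwindigkeit erhalten wir die Beschleunigung: a(t) = 12·exp(-2·t). Die Ableitung von der Beschleunigung ergibt den Ruck: j(t) = -24·exp(-2·t). Wir haben den Ruck j(t) = -24·exp(-2·t). Durch Einsetzen von t = log(2)/2: j(log(2)/2) = -12.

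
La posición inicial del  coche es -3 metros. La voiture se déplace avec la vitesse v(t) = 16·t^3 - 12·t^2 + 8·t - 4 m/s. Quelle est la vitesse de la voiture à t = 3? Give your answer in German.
Mit v(t) = 16·t^3 - 12·t^2 + 8·t - 4 und Einsetzen von t = 3, finden wir v = 344.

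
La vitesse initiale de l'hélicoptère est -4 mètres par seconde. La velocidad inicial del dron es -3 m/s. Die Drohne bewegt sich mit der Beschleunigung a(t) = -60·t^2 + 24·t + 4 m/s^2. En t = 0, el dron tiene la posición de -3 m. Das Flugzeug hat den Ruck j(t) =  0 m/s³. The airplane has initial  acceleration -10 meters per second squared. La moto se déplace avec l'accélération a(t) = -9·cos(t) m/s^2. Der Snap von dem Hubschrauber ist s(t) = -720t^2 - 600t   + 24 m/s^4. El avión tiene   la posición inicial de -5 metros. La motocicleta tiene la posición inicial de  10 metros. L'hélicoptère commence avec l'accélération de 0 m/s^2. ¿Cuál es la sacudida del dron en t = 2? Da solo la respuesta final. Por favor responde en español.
La sacudida en t = 2 es j = -216.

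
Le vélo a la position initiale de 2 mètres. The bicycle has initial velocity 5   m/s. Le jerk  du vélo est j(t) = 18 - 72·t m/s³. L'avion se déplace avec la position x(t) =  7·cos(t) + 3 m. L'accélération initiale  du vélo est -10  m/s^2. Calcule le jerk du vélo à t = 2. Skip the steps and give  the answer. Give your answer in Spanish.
En t = 2, j = -126.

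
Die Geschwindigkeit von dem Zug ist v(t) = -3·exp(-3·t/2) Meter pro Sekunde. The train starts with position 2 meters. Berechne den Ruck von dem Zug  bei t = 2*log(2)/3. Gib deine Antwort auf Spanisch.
Debemos derivar nuestra ecuación de la velocidad v(t) = -3·exp(-3·t/2) 2 veces. Derivando la velocidad, obtenemos la aceleración: a(t) = 9·exp(-3·t/2)/2. Tomando d/dt de a(t), encontramos j(t) = -27·exp(-3·t/2)/4. De la ecuación de la sacudida j(t) = -27·exp(-3·t/2)/4, sustituimos t = 2*log(2)/3 para obtener j = -27/8.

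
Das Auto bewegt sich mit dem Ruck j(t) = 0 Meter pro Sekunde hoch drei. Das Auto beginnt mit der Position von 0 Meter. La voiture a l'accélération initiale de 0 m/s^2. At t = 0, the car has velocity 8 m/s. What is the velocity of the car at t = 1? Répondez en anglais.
We must find the antiderivative of our jerk equation j(t) = 0 2 times. The antiderivative of jerk, with a(0) = 0, gives acceleration: a(t) = 0. Finding the integral of a(t) and using v(0) = 8: v(t) = 8. From the given velocity equation v(t) = 8, we substitute t = 1 to get v = 8.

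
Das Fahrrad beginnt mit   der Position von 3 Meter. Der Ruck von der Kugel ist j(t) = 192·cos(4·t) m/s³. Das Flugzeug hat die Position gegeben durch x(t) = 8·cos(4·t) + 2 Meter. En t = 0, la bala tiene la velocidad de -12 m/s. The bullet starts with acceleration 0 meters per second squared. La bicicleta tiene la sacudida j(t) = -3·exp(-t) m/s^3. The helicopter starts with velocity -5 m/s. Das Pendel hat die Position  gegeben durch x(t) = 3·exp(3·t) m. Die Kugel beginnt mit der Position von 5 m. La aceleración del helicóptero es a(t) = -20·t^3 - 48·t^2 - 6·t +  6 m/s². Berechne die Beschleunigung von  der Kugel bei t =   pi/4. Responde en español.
Debemos encontrar la integral de nuestra ecuación de la sacudida j(t) = 192·cos(4·t) 1 vez. La antiderivada de la sacudida es la aceleración. Usando a(0) = 0, obtenemos a(t) = 48·sin(4·t). Usando a(t) = 48·sin(4·t) y sustituyendo t = pi/4, encontramos a = 0.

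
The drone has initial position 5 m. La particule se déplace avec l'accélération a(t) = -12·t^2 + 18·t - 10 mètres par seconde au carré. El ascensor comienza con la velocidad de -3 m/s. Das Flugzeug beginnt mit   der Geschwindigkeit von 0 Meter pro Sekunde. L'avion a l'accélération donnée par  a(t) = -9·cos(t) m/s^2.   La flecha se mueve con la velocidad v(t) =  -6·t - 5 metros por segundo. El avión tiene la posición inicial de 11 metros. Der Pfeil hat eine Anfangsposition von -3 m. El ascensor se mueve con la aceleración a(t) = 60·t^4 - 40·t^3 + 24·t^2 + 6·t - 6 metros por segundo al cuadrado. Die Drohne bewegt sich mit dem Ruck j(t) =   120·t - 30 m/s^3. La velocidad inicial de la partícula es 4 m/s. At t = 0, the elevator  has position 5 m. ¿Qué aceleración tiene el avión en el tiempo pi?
Usando a(t) = -9·cos(t) y sustituyendo t = pi, encontramos a = 9.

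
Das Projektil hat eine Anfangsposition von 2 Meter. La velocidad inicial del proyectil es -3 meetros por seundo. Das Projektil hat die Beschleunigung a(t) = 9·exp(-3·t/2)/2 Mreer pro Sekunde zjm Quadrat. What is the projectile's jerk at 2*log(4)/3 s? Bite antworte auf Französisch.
Nous devons dériver notre équation de l'accélération a(t) = 9·exp(-3·t/2)/2 1 fois. En prenant d/dt de a(t), nous trouvons j(t) = -27·exp(-3·t/2)/4. De l'équation du jerk j(t) = -27·exp(-3·t/2)/4, nous substituons t = 2*log(4)/3 pour obtenir j = -27/16.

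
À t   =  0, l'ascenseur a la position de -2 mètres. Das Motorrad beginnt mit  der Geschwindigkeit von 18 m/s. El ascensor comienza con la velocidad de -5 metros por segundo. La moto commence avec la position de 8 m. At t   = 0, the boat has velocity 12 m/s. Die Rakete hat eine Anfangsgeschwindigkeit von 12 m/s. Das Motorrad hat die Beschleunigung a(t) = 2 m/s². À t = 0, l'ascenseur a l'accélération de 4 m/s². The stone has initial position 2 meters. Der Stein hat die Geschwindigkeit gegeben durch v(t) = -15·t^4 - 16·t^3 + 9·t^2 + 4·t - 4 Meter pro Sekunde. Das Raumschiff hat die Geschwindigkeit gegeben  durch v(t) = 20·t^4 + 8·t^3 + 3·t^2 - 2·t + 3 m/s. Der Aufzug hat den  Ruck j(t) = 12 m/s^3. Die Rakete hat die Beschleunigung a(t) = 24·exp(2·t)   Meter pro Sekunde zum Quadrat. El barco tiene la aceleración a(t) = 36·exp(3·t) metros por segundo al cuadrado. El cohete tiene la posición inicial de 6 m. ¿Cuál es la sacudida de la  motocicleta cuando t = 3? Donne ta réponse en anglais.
We must differentiate our acceleration equation a(t) = 2 1 time. Taking d/dt of a(t), we find j(t) = 0. Using j(t) = 0 and substituting t = 3, we find j = 0.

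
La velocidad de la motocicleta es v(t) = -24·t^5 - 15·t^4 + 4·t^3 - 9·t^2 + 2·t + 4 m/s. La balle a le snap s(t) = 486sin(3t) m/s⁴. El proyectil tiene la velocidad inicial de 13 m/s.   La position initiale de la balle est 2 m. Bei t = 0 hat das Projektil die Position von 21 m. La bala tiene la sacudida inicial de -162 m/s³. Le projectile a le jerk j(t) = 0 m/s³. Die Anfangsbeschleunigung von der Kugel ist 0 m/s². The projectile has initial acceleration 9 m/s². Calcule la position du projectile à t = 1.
Pour résoudre ceci, nous devons prendre 3 primitives de notre équation du jerk j(t) = 0. La primitive du jerk est l'accélération. En utilisant a(0) = 9, nous obtenons a(t) = 9. La primitive de l'accélération, avec v(0) = 13, donne la vitesse: v(t) = 9·t + 13. L'intégrale de la vitesse est la position. En utilisant x(0) = 21, nous obtenons x(t) = 9·t^2/2 + 13·t + 21. En utilisant x(t) = 9·t^2/2 + 13·t + 21 et en substituant t = 1, nous trouvons x = 77/2.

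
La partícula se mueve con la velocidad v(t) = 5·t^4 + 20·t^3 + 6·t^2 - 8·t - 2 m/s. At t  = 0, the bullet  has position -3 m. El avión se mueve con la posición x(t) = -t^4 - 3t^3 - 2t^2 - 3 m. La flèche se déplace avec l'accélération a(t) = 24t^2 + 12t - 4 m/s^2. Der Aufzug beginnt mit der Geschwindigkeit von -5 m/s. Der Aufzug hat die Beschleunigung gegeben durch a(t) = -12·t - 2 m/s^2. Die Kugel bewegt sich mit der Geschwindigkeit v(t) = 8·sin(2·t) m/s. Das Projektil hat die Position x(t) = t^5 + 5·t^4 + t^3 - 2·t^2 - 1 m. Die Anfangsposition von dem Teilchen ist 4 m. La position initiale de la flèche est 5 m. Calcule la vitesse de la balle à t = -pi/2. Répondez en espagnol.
Usando v(t) = 8·sin(2·t) y sustituyendo t = -pi/2, encontramos v = 0.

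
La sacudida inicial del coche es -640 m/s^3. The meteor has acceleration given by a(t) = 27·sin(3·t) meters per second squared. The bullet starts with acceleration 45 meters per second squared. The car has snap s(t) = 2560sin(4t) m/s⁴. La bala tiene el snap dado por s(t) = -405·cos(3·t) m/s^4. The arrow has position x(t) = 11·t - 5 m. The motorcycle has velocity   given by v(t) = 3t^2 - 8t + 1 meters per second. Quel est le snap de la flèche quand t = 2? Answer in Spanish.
Debemos derivar nuestra ecuación de la posición x(t) = 11·t - 5 4 veces. La derivada de la posición da la velocidad: v(t) = 11. Derivando la velocidad, obtenemos la aceleración: a(t) = 0. Tomando d/dt de a(t), encontramos j(t) = 0. Tomando d/dt de j(t), encontramos s(t) = 0. Usando s(t) = 0 y sustituyendo t = 2, encontramos s = 0.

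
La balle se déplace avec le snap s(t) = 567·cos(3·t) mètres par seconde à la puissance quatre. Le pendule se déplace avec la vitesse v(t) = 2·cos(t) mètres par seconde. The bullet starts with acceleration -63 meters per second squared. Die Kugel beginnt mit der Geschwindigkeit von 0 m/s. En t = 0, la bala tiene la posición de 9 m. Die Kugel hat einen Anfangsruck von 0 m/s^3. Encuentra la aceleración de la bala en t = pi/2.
Para resolver esto, necesitamos tomar 2 antiderivadas de nuestra ecuación del snap s(t) = 567·cos(3·t). La integral del snap es la sacudida. Usando j(0) = 0, obtenemos j(t) = 189·sin(3·t). Tomando ∫j(t)dt y aplicando a(0) = -63, encontramos a(t) = -63·cos(3·t). Usando a(t) = -63·cos(3·t) y sustituyendo t = pi/2, encontramos a = 0.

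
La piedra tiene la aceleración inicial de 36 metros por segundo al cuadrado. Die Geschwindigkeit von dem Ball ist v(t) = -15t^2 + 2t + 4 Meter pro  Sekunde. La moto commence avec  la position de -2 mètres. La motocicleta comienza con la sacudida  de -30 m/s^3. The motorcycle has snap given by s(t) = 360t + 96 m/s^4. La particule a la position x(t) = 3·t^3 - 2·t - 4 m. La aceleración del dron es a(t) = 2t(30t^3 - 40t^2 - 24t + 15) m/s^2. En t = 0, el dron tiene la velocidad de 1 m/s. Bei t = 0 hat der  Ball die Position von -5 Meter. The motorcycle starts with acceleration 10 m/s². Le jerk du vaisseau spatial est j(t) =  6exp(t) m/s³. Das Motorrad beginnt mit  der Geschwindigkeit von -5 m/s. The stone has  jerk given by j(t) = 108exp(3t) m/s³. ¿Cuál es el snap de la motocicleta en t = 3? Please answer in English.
Using s(t) = 360·t + 96 and substituting t = 3, we find s = 1176.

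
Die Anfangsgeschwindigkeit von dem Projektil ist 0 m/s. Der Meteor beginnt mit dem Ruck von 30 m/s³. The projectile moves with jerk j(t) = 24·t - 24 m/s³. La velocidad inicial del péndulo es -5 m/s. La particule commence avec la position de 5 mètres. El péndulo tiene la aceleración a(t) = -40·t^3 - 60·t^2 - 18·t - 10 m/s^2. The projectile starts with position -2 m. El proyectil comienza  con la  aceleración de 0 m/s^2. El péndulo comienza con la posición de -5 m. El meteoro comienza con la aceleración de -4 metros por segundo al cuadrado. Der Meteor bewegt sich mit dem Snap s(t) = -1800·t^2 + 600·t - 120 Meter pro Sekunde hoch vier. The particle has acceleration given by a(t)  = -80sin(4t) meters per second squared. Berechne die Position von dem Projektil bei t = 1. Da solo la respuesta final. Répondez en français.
La position à t = 1 est x = -5.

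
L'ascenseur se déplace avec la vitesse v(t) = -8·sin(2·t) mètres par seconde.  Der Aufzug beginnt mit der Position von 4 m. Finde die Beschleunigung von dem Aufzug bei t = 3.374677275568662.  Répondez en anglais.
To solve this, we need to take 1 derivative of our velocity equation v(t) = -8·sin(2·t). Taking d/dt of v(t), we find a(t) = -16·cos(2·t). We have acceleration a(t) = -16·cos(2·t). Substituting t = 3.374677275568662: a(3.374677275568662) = -14.2927462254300.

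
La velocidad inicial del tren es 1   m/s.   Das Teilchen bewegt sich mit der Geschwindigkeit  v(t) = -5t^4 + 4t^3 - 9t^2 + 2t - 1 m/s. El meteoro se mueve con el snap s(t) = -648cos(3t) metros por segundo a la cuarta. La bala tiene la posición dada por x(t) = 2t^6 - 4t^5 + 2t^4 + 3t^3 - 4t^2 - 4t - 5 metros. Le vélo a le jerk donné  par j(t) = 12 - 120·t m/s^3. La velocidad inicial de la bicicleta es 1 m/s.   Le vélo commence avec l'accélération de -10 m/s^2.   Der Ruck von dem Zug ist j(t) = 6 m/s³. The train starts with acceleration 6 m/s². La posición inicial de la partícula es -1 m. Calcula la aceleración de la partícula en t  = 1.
Para resolver esto, necesitamos tomar 1 derivada de nuestra ecuación de la velocidad v(t) = -5·t^4 + 4·t^3 - 9·t^2 + 2·t - 1. La derivada de la velocidad da la aceleración: a(t) = -20·t^3 + 12·t^2 - 18·t + 2. Tenemos la aceleración a(t) = -20·t^3 + 12·t^2 - 18·t + 2. Sustituyendo t = 1: a(1) = -24.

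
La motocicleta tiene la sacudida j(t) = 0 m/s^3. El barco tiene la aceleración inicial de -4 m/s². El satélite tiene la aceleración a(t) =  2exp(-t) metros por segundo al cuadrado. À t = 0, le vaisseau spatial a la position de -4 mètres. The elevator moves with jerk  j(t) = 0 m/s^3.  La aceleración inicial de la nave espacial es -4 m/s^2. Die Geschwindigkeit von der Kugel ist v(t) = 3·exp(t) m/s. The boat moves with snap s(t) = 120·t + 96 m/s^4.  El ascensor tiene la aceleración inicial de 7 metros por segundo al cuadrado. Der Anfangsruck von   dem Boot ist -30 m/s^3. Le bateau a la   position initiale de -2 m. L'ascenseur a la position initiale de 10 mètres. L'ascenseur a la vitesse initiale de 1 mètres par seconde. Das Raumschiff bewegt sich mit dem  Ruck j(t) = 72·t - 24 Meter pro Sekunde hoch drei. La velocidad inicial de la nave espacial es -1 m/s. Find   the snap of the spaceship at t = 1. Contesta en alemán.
Ausgehend von dem Ruck j(t) = 72·t - 24, nehmen wir 1 Ableitung. Die Ableitung von dem Ruck ergibt den Snap: s(t) = 72. Aus der Gleichung für den Snap s(t) = 72, setzen wir t = 1 ein und erhalten s = 72.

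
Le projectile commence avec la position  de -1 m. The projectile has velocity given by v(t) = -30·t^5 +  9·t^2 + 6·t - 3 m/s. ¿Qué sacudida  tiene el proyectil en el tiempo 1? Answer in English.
We must differentiate our velocity equation v(t) = -30·t^5 + 9·t^2 + 6·t - 3 2 times. The derivative of velocity gives acceleration: a(t) = -150·t^4 + 18·t + 6. The derivative of acceleration gives jerk: j(t) = 18 - 600·t^3. Using j(t) = 18 - 600·t^3 and substituting t = 1, we find j = -582.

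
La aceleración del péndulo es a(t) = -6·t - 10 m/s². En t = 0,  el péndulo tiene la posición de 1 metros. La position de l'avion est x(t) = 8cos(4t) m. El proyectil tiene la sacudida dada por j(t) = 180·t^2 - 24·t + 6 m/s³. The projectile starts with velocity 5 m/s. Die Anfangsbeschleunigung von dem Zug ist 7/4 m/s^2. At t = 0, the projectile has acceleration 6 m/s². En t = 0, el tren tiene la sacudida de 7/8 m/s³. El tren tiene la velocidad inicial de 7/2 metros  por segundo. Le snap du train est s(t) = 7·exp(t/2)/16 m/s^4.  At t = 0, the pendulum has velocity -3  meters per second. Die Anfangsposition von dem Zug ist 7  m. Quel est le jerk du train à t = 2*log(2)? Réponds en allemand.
Wir müssen das Integral unserer Gleichung für den Snap s(t) = 7·exp(t/2)/16 1-mal finden. Das Integral von dem Snap, mit j(0) = 7/8, ergibt den Ruck: j(t) = 7·exp(t/2)/8. Aus der Gleichung für den Ruck j(t) = 7·exp(t/2)/8, setzen wir t = 2*log(2) ein und erhalten j = 7/4.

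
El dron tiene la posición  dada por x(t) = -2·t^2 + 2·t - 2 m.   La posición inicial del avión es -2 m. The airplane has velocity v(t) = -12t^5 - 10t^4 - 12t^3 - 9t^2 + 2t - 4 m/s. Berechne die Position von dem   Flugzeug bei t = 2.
Ausgehend von der Geschwindigkeit v(t) = -12·t^5 - 10·t^4 - 12·t^3 - 9·t^2 + 2·t - 4, nehmen wir 1 Integral. Die Stammfunktion von der Geschwindigkeit ist die Position. Mit x(0) = -2 erhalten wir x(t) = -2·t^6 - 2·t^5 - 3·t^4 - 3·t^3 + t^2 - 4·t - 2. Mit x(t) = -2·t^6 - 2·t^5 - 3·t^4 - 3·t^3 + t^2 - 4·t - 2 und Einsetzen von t = 2, finden wir x = -270.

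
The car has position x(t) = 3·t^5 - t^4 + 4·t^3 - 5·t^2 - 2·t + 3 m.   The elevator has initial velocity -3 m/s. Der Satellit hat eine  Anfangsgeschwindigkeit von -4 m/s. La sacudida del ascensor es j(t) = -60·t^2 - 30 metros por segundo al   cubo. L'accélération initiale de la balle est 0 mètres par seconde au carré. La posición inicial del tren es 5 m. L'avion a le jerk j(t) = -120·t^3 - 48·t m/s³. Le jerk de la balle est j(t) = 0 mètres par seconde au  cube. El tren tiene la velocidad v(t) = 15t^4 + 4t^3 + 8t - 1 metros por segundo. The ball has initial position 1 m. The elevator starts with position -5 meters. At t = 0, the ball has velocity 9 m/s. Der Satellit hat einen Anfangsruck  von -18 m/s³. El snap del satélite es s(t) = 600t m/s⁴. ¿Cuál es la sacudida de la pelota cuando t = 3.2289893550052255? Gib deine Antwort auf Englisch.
We have jerk j(t) = 0. Substituting t = 3.2289893550052255: j(3.2289893550052255) = 0.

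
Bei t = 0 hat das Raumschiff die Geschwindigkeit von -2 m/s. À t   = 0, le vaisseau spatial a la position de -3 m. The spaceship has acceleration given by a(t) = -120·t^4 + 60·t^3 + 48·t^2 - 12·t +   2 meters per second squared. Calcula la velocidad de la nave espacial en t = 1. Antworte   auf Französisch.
En partant de l'accélération a(t) = -120·t^4 + 60·t^3 + 48·t^2 - 12·t + 2, nous prenons 1 primitive. La primitive de l'accélération est la vitesse. En utilisant v(0) = -2, nous obtenons v(t) = -24·t^5 + 15·t^4 + 16·t^3 - 6·t^2 + 2·t - 2. En utilisant v(t) = -24·t^5 + 15·t^4 + 16·t^3 - 6·t^2 + 2·t - 2 et en substituant t = 1, nous trouvons v = 1.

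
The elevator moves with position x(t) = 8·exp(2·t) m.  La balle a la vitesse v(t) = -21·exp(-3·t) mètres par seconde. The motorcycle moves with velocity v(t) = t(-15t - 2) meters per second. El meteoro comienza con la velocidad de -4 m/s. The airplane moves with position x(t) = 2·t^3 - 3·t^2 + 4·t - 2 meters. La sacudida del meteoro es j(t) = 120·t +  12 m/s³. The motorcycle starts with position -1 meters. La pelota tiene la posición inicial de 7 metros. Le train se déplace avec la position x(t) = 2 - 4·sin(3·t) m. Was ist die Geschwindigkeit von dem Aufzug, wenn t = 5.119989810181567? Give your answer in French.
Nous devons dériver notre équation de la position x(t) = 8·exp(2·t) 1 fois. En dérivant la position, nous obtenons la vitesse: v(t) = 16·exp(2·t). Nous avons la vitesse v(t) = 16·exp(2·t). En substituant t = 5.119989810181567: v(5.119989810181567) = 448008.884468289.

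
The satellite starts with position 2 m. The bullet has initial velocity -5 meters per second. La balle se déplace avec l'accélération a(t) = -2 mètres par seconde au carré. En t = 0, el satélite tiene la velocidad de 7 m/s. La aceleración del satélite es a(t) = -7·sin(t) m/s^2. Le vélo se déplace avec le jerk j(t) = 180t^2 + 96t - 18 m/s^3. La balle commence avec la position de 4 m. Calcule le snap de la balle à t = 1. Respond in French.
En partant de l'accélération a(t) = -2, nous prenons 2 dérivées. En prenant d/dt de a(t), nous trouvons j(t) = 0. La dérivée du jerk donne le snap: s(t) = 0. En utilisant s(t) = 0 et en substituant t = 1, nous trouvons s = 0.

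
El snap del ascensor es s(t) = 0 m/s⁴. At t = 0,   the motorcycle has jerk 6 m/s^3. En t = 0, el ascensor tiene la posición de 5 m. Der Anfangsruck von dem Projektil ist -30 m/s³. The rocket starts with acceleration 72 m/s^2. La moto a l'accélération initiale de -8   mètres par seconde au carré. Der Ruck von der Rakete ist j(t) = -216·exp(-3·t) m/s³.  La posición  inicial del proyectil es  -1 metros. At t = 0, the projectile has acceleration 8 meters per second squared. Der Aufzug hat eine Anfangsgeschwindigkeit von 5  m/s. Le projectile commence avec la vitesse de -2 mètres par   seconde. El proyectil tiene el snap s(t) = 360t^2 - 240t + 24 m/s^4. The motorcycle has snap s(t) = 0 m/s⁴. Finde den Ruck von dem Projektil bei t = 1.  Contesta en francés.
Pour résoudre ceci, nous devons prendre 1 primitive de notre équation du snap s(t) = 360·t^2 - 240·t + 24. En prenant ∫s(t)dt et en appliquant j(0) = -30, nous trouvons j(t) = 120·t^3 - 120·t^2 + 24·t - 30. En utilisant j(t) = 120·t^3 - 120·t^2 + 24·t - 30 et en substituant t = 1, nous trouvons j = -6.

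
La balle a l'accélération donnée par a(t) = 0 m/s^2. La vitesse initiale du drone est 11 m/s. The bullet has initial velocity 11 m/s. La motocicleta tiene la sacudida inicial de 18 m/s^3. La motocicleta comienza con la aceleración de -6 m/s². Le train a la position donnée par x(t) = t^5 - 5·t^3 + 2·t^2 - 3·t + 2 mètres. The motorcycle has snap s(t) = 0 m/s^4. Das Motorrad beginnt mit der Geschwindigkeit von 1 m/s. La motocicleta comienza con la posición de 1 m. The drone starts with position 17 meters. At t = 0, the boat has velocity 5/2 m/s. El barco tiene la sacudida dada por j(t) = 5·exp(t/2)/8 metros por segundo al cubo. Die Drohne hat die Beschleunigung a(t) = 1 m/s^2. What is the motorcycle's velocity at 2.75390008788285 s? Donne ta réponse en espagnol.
Necesitamos integrar nuestra ecuación del snap s(t) = 0 3 veces. Tomando ∫s(t)dt y aplicando j(0) = 18, encontramos j(t) = 18. Integrando la sacudida y usando la condición inicial a(0) = -6, obtenemos a(t) = 18·t - 6. Integrando la aceleración y usando la condición inicial v(0) = 1, obtenemos v(t) = 9·t^2 - 6·t + 1. De la ecuación de la velocidad v(t) = 9·t^2 - 6·t + 1, sustituimos t = 2.75390008788285 para obtener v = 52.7322907190734.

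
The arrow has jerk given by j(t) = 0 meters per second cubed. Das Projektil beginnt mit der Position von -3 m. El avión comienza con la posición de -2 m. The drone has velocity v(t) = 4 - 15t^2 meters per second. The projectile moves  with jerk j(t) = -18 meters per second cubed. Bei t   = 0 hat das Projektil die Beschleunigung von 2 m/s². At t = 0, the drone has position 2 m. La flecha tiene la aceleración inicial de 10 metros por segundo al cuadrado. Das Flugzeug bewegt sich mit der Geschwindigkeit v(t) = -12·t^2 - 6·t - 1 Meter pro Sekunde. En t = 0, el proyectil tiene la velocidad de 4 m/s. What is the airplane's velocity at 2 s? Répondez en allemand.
Wir haben die Geschwindigkeit v(t) = -12·t^2 - 6·t - 1. Durch Einsetzen von t = 2: v(2) = -61.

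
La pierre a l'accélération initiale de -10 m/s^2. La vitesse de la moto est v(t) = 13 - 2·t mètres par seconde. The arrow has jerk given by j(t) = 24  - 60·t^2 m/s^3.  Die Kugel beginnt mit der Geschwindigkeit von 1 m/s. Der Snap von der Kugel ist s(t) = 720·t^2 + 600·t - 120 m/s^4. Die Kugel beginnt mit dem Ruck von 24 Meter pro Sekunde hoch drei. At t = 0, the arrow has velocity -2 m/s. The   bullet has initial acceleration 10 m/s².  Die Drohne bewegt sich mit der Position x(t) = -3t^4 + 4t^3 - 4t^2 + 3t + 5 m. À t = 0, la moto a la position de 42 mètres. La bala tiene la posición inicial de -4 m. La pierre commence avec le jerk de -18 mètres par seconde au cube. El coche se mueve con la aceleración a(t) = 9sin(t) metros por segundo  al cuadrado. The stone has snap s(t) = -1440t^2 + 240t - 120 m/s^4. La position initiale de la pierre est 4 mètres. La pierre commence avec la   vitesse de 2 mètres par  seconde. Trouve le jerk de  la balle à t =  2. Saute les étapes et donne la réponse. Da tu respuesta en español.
La respuesta es 2904.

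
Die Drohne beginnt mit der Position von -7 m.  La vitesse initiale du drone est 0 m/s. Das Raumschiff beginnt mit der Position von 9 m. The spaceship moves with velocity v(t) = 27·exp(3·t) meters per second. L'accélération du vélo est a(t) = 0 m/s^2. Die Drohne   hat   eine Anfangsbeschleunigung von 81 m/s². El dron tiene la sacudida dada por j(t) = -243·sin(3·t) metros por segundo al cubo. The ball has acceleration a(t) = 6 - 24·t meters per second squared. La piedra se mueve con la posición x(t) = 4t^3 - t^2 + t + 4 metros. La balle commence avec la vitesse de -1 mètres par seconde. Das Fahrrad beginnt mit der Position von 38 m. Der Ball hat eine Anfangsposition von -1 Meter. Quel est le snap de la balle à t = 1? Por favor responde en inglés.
Starting from acceleration a(t) = 6 - 24·t, we take 2 derivatives. Taking d/dt of a(t), we find j(t) = -24. The derivative of jerk gives snap: s(t) = 0. From the given snap equation s(t) = 0, we substitute t = 1 to get s = 0.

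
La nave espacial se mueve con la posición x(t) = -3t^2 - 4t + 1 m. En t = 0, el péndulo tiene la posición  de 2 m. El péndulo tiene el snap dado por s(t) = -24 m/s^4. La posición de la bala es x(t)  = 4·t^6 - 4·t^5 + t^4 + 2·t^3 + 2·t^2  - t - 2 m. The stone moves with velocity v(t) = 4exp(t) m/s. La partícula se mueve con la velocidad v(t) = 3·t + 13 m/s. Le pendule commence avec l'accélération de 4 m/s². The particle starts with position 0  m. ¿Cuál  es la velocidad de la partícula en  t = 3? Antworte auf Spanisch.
Usando v(t) = 3·t + 13 y sustituyendo t = 3, encontramos v = 22.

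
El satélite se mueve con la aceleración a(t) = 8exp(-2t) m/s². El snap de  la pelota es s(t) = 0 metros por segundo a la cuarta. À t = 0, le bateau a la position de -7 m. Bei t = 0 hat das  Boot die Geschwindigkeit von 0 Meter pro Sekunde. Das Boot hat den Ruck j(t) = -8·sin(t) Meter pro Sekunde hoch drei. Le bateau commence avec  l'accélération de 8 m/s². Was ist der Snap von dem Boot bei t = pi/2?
Ausgehend von dem Ruck j(t) = -8·sin(t), nehmen wir 1 Ableitung. Durch Ableiten von dem Ruck erhalten wir den Snap: s(t) = -8·cos(t). Wir haben den Snap s(t) = -8·cos(t). Durch Einsetzen von t = pi/2: s(pi/2) = 0.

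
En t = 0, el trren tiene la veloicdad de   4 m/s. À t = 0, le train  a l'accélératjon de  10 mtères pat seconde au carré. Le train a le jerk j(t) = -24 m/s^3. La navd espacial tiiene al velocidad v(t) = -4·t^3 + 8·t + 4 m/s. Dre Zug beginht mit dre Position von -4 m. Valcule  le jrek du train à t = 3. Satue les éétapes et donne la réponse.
La réponse est -24.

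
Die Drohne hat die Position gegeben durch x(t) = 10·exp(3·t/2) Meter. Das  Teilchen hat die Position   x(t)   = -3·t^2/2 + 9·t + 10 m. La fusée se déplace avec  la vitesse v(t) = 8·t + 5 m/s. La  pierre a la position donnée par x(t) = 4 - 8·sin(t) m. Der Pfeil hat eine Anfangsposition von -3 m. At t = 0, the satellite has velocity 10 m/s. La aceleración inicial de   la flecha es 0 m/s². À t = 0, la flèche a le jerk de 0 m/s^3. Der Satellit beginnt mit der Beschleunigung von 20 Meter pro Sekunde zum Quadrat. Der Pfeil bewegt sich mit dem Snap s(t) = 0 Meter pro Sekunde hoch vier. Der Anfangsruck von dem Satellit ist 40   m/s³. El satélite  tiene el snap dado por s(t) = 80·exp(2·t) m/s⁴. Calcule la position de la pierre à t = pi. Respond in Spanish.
De la ecuación de la posición x(t) = 4 - 8·sin(t), sustituimos t = pi para obtener x = 4.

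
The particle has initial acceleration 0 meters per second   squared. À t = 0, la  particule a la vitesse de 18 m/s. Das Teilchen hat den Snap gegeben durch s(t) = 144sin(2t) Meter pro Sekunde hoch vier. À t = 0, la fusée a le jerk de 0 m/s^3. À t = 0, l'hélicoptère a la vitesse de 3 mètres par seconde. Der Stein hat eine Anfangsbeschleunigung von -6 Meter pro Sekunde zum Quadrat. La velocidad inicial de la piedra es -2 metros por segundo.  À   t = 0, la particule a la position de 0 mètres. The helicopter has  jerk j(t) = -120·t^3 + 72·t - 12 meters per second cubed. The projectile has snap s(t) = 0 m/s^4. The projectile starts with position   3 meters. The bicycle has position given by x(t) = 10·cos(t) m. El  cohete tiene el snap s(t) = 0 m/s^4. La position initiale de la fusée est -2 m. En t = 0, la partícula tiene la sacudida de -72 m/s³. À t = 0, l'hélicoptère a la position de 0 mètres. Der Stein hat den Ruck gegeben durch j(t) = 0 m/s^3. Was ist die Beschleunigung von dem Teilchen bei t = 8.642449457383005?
Ausgehend von dem Snap s(t) = 144·sin(2·t), nehmen wir 2 Integrale. Mit ∫s(t)dt und Anwendung von j(0) = -72, finden wir j(t) = -72·cos(2·t). Die Stammfunktion von dem Ruck, mit a(0) = 0, ergibt die Beschleunigung: a(t) = -36·sin(2·t). Aus der Gleichung für die Beschleunigung a(t) = -36·sin(2·t), setzen wir t = 8.642449457383005 ein und erhalten a = 35.9993215596249.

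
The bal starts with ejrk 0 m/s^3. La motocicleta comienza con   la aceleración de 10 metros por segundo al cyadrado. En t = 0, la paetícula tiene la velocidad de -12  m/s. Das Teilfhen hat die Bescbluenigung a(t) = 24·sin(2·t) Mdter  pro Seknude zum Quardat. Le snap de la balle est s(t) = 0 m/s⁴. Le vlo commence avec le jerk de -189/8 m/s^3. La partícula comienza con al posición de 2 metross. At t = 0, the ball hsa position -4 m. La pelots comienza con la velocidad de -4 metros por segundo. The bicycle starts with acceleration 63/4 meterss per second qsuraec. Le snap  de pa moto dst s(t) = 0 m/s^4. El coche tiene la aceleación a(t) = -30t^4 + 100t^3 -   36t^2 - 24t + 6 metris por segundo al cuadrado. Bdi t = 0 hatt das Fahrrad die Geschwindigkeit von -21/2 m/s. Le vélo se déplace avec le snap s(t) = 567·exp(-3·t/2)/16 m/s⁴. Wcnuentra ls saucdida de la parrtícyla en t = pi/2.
Para resolver esto, necesitamos tomar 1 derivada de nuestra ecuación de la aceleración a(t) = 24·sin(2·t). Derivando la aceleración, obtenemos la sacudida: j(t) = 48·cos(2·t). De la ecuación de la sacudida j(t) = 48·cos(2·t), sustituimos t = pi/2 para obtener j = -48.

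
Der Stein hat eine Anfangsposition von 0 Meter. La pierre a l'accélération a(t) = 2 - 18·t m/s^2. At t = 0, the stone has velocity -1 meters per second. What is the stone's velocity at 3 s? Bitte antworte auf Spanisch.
Necesitamos integrar nuestra ecuación de la aceleración a(t) = 2 - 18·t 1 vez. La integral de la aceleración, con v(0) = -1, da la velocidad: v(t) = -9·t^2 + 2·t - 1. Tenemos la velocidad v(t) = -9·t^2 + 2·t - 1. Sustituyendo t = 3: v(3) = -76.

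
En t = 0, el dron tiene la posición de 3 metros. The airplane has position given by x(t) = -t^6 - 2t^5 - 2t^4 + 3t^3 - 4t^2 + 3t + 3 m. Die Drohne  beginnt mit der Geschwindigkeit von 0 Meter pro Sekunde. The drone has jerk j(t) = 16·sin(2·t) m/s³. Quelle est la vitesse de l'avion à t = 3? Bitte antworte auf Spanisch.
Debemos derivar nuestra ecuación de la posición x(t) = -t^6 - 2·t^5 - 2·t^4 + 3·t^3 - 4·t^2 + 3·t + 3 1 vez. Derivando la posición, obtenemos la velocidad: v(t) = -6·t^5 - 10·t^4 - 8·t^3 + 9·t^2 - 8·t + 3. Usando v(t) = -6·t^5 - 10·t^4 - 8·t^3 + 9·t^2 - 8·t + 3 y sustituyendo t = 3, encontramos v = -2424.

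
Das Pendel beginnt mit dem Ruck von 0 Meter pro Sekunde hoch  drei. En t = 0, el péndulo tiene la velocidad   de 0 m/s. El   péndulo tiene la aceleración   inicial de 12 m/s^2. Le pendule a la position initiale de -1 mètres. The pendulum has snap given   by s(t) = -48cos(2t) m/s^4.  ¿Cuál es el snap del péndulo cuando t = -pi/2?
Tenemos el snap s(t) = -48·cos(2·t). Sustituyendo t = -pi/2: s(-pi/2) = 48.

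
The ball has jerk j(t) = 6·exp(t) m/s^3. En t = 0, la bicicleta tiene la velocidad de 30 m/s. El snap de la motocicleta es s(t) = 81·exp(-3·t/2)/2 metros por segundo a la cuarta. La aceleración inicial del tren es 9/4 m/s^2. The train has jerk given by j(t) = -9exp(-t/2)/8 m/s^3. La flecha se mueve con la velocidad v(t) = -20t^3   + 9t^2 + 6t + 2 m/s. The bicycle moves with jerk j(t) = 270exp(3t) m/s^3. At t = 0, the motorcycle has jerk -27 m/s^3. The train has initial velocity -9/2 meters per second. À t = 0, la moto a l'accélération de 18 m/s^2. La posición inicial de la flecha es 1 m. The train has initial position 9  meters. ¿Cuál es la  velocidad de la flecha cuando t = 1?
De la ecuación de la velocidad v(t) = -20·t^3 + 9·t^2 + 6·t + 2, sustituimos t = 1 para obtener v = -3.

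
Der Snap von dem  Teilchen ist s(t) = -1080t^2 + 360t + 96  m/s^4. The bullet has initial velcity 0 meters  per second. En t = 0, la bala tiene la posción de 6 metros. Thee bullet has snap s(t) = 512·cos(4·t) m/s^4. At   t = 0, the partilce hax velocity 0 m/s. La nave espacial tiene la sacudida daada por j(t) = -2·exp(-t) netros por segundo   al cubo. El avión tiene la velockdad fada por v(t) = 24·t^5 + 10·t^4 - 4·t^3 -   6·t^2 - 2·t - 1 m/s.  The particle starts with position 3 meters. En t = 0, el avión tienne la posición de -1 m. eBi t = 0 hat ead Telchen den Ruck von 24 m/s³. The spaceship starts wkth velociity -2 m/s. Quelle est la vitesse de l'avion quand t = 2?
En utilisant v(t) = 24·t^5 + 10·t^4 - 4·t^3 - 6·t^2 - 2·t - 1 et en substituant t = 2, nous trouvons v = 867.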